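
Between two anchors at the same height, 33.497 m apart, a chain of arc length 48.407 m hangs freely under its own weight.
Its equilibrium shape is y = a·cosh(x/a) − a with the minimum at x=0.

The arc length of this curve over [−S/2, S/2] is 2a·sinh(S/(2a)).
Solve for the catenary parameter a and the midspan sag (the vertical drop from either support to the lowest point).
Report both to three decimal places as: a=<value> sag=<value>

a=10.873 sag=15.661

seed: a₀ = √(S³/(24(L−S))) = √(33.497³/(24·14.910)) = 10.248597
iter 1: u=1.634224  f(a)=+2.122e+00  f'(a)=-3.765e+00  a ← 10.248597 − (+2.122e+00/-3.765e+00) = 10.812372
iter 2: u=1.549013  f(a)=+1.877e-01  f'(a)=-3.126e+00  a ← 10.812372 − (+1.877e-01/-3.126e+00) = 10.872430
iter 3: u=1.540456  f(a)=+1.783e-03  f'(a)=-3.067e+00  a ← 10.872430 − (+1.783e-03/-3.067e+00) = 10.873011
iter 4: u=1.540374  f(a)=+1.643e-07  f'(a)=-3.066e+00  a ← 10.873011 − (+1.643e-07/-3.066e+00) = 10.873011
iter 5: u=1.540374  f(a)=-7.105e-15  f'(a)=-3.066e+00  a ← 10.873011 − (-7.105e-15/-3.066e+00) = 10.873011
converged: |Δa| < 1e-12 after 5 iterations
sag = a·(cosh(S/(2a)) − 1) = 10.873011·(cosh(1.540374) − 1) = 15.660586
T_max/T_min = cosh(S/(2a)) = 2.440317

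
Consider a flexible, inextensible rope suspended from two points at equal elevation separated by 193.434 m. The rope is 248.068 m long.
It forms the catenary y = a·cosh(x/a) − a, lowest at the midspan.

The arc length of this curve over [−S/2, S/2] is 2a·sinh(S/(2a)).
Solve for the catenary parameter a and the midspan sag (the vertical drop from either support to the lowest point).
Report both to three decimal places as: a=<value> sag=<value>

seed: a₀ = √(S³/(24(L−S))) = √(193.434³/(24·54.634)) = 74.295430
iter 1: u=1.301789  f(a)=+4.821e+00  f'(a)=-1.736e+00  a ← 74.295430 − (+4.821e+00/-1.736e+00) = 77.072996
iter 2: u=1.254875  f(a)=+2.835e-01  f'(a)=-1.537e+00  a ← 77.072996 − (+2.835e-01/-1.537e+00) = 77.257475
iter 3: u=1.251879  f(a)=+1.116e-03  f'(a)=-1.525e+00  a ← 77.257475 − (+1.116e-03/-1.525e+00) = 77.258207
iter 4: u=1.251867  f(a)=+1.746e-08  f'(a)=-1.525e+00  a ← 77.258207 − (+1.746e-08/-1.525e+00) = 77.258207
iter 5: u=1.251867  f(a)=+2.842e-14  f'(a)=-1.525e+00  a ← 77.258207 − (+2.842e-14/-1.525e+00) = 77.258207
converged: |Δa| < 1e-12 after 5 iterations
sag = a·(cosh(S/(2a)) − 1) = 77.258207·(cosh(1.251867) − 1) = 68.869352
T_max/T_min = cosh(S/(2a)) = 1.891418

a=77.258 sag=68.869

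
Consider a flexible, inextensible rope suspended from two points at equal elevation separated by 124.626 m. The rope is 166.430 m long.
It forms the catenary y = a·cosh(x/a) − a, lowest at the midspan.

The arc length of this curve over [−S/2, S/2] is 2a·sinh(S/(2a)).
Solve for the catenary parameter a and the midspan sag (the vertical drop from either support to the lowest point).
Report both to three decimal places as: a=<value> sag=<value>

seed: a₀ = √(S³/(24(L−S))) = √(124.626³/(24·41.804)) = 43.923652
iter 1: u=1.418666  f(a)=+4.414e+00  f'(a)=-2.315e+00  a ← 43.923652 − (+4.414e+00/-2.315e+00) = 45.830247
iter 2: u=1.359648  f(a)=+3.037e-01  f'(a)=-2.007e+00  a ← 45.830247 − (+3.037e-01/-2.007e+00) = 45.981584
iter 3: u=1.355173  f(a)=+1.672e-03  f'(a)=-1.985e+00  a ← 45.981584 − (+1.672e-03/-1.985e+00) = 45.982427
iter 4: u=1.355148  f(a)=+5.131e-08  f'(a)=-1.984e+00  a ← 45.982427 − (+5.131e-08/-1.984e+00) = 45.982427
iter 5: u=1.355148  f(a)=-2.842e-14  f'(a)=-1.984e+00  a ← 45.982427 − (-2.842e-14/-1.984e+00) = 45.982427
converged: |Δa| < 1e-12 after 5 iterations
sag = a·(cosh(S/(2a)) − 1) = 45.982427·(cosh(1.355148) − 1) = 49.091859
T_max/T_min = cosh(S/(2a)) = 2.067622

a=45.982 sag=49.092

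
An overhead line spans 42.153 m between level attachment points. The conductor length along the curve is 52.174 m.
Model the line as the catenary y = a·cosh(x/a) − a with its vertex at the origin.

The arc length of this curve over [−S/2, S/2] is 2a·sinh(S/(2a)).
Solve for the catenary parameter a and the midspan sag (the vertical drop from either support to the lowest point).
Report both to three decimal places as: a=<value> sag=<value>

a=18.245 sag=13.589

seed: a₀ = √(S³/(24(L−S))) = √(42.153³/(24·10.021)) = 17.647435
iter 1: u=1.194310  f(a)=+7.394e-01  f'(a)=-1.306e+00  a ← 17.647435 − (+7.394e-01/-1.306e+00) = 18.213558
iter 2: u=1.157187  f(a)=+3.707e-02  f'(a)=-1.178e+00  a ← 18.213558 − (+3.707e-02/-1.178e+00) = 18.245024
iter 3: u=1.155192  f(a)=+1.041e-04  f'(a)=-1.172e+00  a ← 18.245024 − (+1.041e-04/-1.172e+00) = 18.245113
iter 4: u=1.155186  f(a)=+8.253e-10  f'(a)=-1.172e+00  a ← 18.245113 − (+8.253e-10/-1.172e+00) = 18.245113
iter 5: u=1.155186  f(a)=+0.000e+00  f'(a)=-1.172e+00  a ← 18.245113 − (+0.000e+00/-1.172e+00) = 18.245113
converged: |Δa| < 1e-12 after 5 iterations
sag = a·(cosh(S/(2a)) − 1) = 18.245113·(cosh(1.155186) − 1) = 13.589078
T_max/T_min = cosh(S/(2a)) = 1.744806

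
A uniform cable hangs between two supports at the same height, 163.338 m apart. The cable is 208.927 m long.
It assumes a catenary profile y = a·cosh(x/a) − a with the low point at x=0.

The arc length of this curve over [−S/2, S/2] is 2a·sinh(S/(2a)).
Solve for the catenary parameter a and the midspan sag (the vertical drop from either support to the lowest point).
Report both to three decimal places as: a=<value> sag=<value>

seed: a₀ = √(S³/(24(L−S))) = √(163.338³/(24·45.589)) = 63.109566
iter 1: u=1.294083  f(a)=+3.973e+00  f'(a)=-1.702e+00  a ← 63.109566 − (+3.973e+00/-1.702e+00) = 65.444432
iter 2: u=1.247914  f(a)=+2.311e-01  f'(a)=-1.509e+00  a ← 65.444432 − (+2.311e-01/-1.509e+00) = 65.597614
iter 3: u=1.245000  f(a)=+8.891e-04  f'(a)=-1.497e+00  a ← 65.597614 − (+8.891e-04/-1.497e+00) = 65.598208
iter 4: u=1.244988  f(a)=+1.327e-08  f'(a)=-1.497e+00  a ← 65.598208 − (+1.327e-08/-1.497e+00) = 65.598208
iter 5: u=1.244988  f(a)=-2.842e-14  f'(a)=-1.497e+00  a ← 65.598208 − (-2.842e-14/-1.497e+00) = 65.598208
converged: |Δa| < 1e-12 after 5 iterations
sag = a·(cosh(S/(2a)) − 1) = 65.598208·(cosh(1.244988) − 1) = 57.753921
T_max/T_min = cosh(S/(2a)) = 1.880419

a=65.598 sag=57.754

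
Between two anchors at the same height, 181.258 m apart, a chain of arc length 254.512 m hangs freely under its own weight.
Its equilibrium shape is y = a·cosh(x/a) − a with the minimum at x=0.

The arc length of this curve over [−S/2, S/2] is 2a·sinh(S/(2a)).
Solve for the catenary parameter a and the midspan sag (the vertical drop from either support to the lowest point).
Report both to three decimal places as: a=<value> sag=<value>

a=61.444 sag=79.869

seed: a₀ = √(S³/(24(L−S))) = √(181.258³/(24·73.254)) = 58.200201
iter 1: u=1.557194  f(a)=+9.412e+00  f'(a)=-3.183e+00  a ← 58.200201 − (+9.412e+00/-3.183e+00) = 61.157116
iter 2: u=1.481904  f(a)=+7.648e-01  f'(a)=-2.685e+00  a ← 61.157116 − (+7.648e-01/-2.685e+00) = 61.441981
iter 3: u=1.475034  f(a)=+6.038e-03  f'(a)=-2.643e+00  a ← 61.441981 − (+6.038e-03/-2.643e+00) = 61.444266
iter 4: u=1.474979  f(a)=+3.828e-07  f'(a)=-2.642e+00  a ← 61.444266 − (+3.828e-07/-2.642e+00) = 61.444266
iter 5: u=1.474979  f(a)=-5.684e-14  f'(a)=-2.642e+00  a ← 61.444266 − (-5.684e-14/-2.642e+00) = 61.444266
converged: |Δa| < 1e-12 after 5 iterations
sag = a·(cosh(S/(2a)) − 1) = 61.444266·(cosh(1.474979) − 1) = 79.869171
T_max/T_min = cosh(S/(2a)) = 2.299864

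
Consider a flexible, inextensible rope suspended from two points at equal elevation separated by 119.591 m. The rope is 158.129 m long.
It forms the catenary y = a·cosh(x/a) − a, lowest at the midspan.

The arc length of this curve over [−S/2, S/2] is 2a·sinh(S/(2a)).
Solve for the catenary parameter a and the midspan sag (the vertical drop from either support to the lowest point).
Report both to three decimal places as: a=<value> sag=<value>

seed: a₀ = √(S³/(24(L−S))) = √(119.591³/(24·38.538)) = 43.002880
iter 1: u=1.390500  f(a)=+3.902e+00  f'(a)=-2.164e+00  a ← 43.002880 − (+3.902e+00/-2.164e+00) = 44.806199
iter 2: u=1.334536  f(a)=+2.589e-01  f'(a)=-1.885e+00  a ← 44.806199 − (+2.589e-01/-1.885e+00) = 44.943504
iter 3: u=1.330459  f(a)=+1.318e-03  f'(a)=-1.866e+00  a ← 44.943504 − (+1.318e-03/-1.866e+00) = 44.944211
iter 4: u=1.330438  f(a)=+3.458e-08  f'(a)=-1.866e+00  a ← 44.944211 − (+3.458e-08/-1.866e+00) = 44.944211
iter 5: u=1.330438  f(a)=+0.000e+00  f'(a)=-1.866e+00  a ← 44.944211 − (+0.000e+00/-1.866e+00) = 44.944211
converged: |Δa| < 1e-12 after 5 iterations
sag = a·(cosh(S/(2a)) − 1) = 44.944211·(cosh(1.330438) − 1) = 46.001802
T_max/T_min = cosh(S/(2a)) = 2.023531

a=44.944 sag=46.002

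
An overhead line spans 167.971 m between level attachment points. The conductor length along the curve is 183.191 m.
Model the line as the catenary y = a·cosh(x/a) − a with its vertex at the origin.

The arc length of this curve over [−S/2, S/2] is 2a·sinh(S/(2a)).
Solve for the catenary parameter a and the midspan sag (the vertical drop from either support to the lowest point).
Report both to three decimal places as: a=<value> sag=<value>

seed: a₀ = √(S³/(24(L−S))) = √(167.971³/(24·15.220)) = 113.903879
iter 1: u=0.737337  f(a)=+4.191e-01  f'(a)=-2.821e-01  a ← 113.903879 − (+4.191e-01/-2.821e-01) = 115.389840
iter 2: u=0.727841  f(a)=+8.343e-03  f'(a)=-2.709e-01  a ← 115.389840 − (+8.343e-03/-2.709e-01) = 115.420633
iter 3: u=0.727647  f(a)=+3.455e-06  f'(a)=-2.707e-01  a ← 115.420633 − (+3.455e-06/-2.707e-01) = 115.420646
iter 4: u=0.727647  f(a)=+5.400e-13  f'(a)=-2.707e-01  a ← 115.420646 − (+5.400e-13/-2.707e-01) = 115.420646
converged: |Δa| < 1e-12 after 4 iterations
sag = a·(cosh(S/(2a)) − 1) = 115.420646·(cosh(0.727647) − 1) = 31.928128
T_max/T_min = cosh(S/(2a)) = 1.276624

a=115.421 sag=31.928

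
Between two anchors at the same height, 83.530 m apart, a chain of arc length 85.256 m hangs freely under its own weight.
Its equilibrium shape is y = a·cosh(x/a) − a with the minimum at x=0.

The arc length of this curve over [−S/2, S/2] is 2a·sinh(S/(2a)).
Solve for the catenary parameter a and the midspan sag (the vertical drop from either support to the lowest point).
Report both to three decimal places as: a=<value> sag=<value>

a=118.980 sag=7.406

seed: a₀ = √(S³/(24(L−S))) = √(83.530³/(24·1.726)) = 118.614479
iter 1: u=0.352107  f(a)=+1.073e-02  f'(a)=-2.947e-02  a ← 118.614479 − (+1.073e-02/-2.947e-02) = 118.978675
iter 2: u=0.351029  f(a)=+4.962e-05  f'(a)=-2.919e-02  a ← 118.978675 − (+4.962e-05/-2.919e-02) = 118.980374
iter 3: u=0.351024  f(a)=+1.072e-09  f'(a)=-2.919e-02  a ← 118.980374 − (+1.072e-09/-2.919e-02) = 118.980375
iter 4: u=0.351024  f(a)=-2.842e-14  f'(a)=-2.919e-02  a ← 118.980375 − (-2.842e-14/-2.919e-02) = 118.980375
converged: |Δa| < 1e-12 after 4 iterations
sag = a·(cosh(S/(2a)) − 1) = 118.980375·(cosh(0.351024) − 1) = 7.405843
T_max/T_min = cosh(S/(2a)) = 1.062244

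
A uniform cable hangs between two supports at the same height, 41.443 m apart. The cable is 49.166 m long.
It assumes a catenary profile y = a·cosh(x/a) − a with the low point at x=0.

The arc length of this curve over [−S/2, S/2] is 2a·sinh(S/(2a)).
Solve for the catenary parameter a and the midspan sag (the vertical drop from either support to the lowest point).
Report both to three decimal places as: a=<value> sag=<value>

seed: a₀ = √(S³/(24(L−S))) = √(41.443³/(24·7.723)) = 19.596483
iter 1: u=1.057409  f(a)=+4.434e-01  f'(a)=-8.799e-01  a ← 19.596483 − (+4.434e-01/-8.799e-01) = 20.100428
iter 2: u=1.030898  f(a)=+1.768e-02  f'(a)=-8.110e-01  a ← 20.100428 − (+1.768e-02/-8.110e-01) = 20.122229
iter 3: u=1.029782  f(a)=+3.070e-05  f'(a)=-8.082e-01  a ← 20.122229 − (+3.070e-05/-8.082e-01) = 20.122267
iter 4: u=1.029780  f(a)=+9.288e-11  f'(a)=-8.082e-01  a ← 20.122267 − (+9.288e-11/-8.082e-01) = 20.122267
iter 5: u=1.029780  f(a)=+0.000e+00  f'(a)=-8.082e-01  a ← 20.122267 − (+0.000e+00/-8.082e-01) = 20.122267
converged: |Δa| < 1e-12 after 5 iterations
sag = a·(cosh(S/(2a)) − 1) = 20.122267·(cosh(1.029780) − 1) = 11.646106
T_max/T_min = cosh(S/(2a)) = 1.578767

a=20.122 sag=11.646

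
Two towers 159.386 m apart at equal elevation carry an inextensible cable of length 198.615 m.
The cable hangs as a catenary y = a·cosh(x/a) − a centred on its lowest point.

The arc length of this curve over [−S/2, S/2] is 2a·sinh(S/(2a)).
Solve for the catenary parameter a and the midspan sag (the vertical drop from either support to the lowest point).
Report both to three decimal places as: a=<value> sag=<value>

a=67.875 sag=52.412

seed: a₀ = √(S³/(24(L−S))) = √(159.386³/(24·39.229)) = 65.579185
iter 1: u=1.215218  f(a)=+3.001e+00  f'(a)=-1.383e+00  a ← 65.579185 − (+3.001e+00/-1.383e+00) = 67.749341
iter 2: u=1.176292  f(a)=+1.554e-01  f'(a)=-1.243e+00  a ← 67.749341 − (+1.554e-01/-1.243e+00) = 67.874364
iter 3: u=1.174125  f(a)=+4.670e-04  f'(a)=-1.235e+00  a ← 67.874364 − (+4.670e-04/-1.235e+00) = 67.874742
iter 4: u=1.174119  f(a)=+4.247e-09  f'(a)=-1.235e+00  a ← 67.874742 − (+4.247e-09/-1.235e+00) = 67.874742
iter 5: u=1.174119  f(a)=+0.000e+00  f'(a)=-1.235e+00  a ← 67.874742 − (+0.000e+00/-1.235e+00) = 67.874742
converged: |Δa| < 1e-12 after 5 iterations
sag = a·(cosh(S/(2a)) − 1) = 67.874742·(cosh(1.174119) − 1) = 52.412249
T_max/T_min = cosh(S/(2a)) = 1.772191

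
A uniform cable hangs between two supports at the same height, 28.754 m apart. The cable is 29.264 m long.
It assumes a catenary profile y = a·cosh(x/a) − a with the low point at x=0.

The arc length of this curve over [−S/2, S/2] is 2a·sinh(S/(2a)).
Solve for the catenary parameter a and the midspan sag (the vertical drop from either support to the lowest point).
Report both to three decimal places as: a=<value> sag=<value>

seed: a₀ = √(S³/(24(L−S))) = √(28.754³/(24·0.510)) = 44.071384
iter 1: u=0.326221  f(a)=+2.721e-03  f'(a)=-2.339e-02  a ← 44.071384 − (+2.721e-03/-2.339e-02) = 44.187691
iter 2: u=0.325362  f(a)=+1.081e-05  f'(a)=-2.321e-02  a ← 44.187691 − (+1.081e-05/-2.321e-02) = 44.188157
iter 3: u=0.325359  f(a)=+1.721e-10  f'(a)=-2.321e-02  a ← 44.188157 − (+1.721e-10/-2.321e-02) = 44.188157
iter 4: u=0.325359  f(a)=-3.553e-15  f'(a)=-2.321e-02  a ← 44.188157 − (-3.553e-15/-2.321e-02) = 44.188157
converged: |Δa| < 1e-12 after 4 iterations
sag = a·(cosh(S/(2a)) − 1) = 44.188157·(cosh(0.325359) − 1) = 2.359546
T_max/T_min = cosh(S/(2a)) = 1.053398

a=44.188 sag=2.360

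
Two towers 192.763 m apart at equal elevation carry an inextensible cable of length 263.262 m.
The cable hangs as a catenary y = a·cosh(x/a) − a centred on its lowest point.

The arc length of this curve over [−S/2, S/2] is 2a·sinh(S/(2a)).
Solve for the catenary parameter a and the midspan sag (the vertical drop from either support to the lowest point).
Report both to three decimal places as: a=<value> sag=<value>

a=68.369 sag=79.958

seed: a₀ = √(S³/(24(L−S))) = √(192.763³/(24·70.499)) = 65.063649
iter 1: u=1.481342  f(a)=+8.152e+00  f'(a)=-2.681e+00  a ← 65.063649 − (+8.152e+00/-2.681e+00) = 68.103719
iter 2: u=1.415216  f(a)=+6.062e-01  f'(a)=-2.296e+00  a ← 68.103719 − (+6.062e-01/-2.296e+00) = 68.367701
iter 3: u=1.409752  f(a)=+3.947e-03  f'(a)=-2.266e+00  a ← 68.367701 − (+3.947e-03/-2.266e+00) = 68.369442
iter 4: u=1.409716  f(a)=+1.697e-07  f'(a)=-2.266e+00  a ← 68.369442 − (+1.697e-07/-2.266e+00) = 68.369442
iter 5: u=1.409716  f(a)=+0.000e+00  f'(a)=-2.266e+00  a ← 68.369442 − (+0.000e+00/-2.266e+00) = 68.369442
converged: |Δa| < 1e-12 after 5 iterations
sag = a·(cosh(S/(2a)) − 1) = 68.369442·(cosh(1.409716) − 1) = 79.958238
T_max/T_min = cosh(S/(2a)) = 2.169503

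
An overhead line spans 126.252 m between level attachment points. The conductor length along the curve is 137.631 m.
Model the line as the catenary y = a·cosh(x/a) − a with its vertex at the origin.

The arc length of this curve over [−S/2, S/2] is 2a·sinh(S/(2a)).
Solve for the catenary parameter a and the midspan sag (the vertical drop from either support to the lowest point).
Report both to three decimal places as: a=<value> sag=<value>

seed: a₀ = √(S³/(24(L−S))) = √(126.252³/(24·11.379)) = 85.841981
iter 1: u=0.735374  f(a)=+3.117e-01  f'(a)=-2.797e-01  a ← 85.841981 − (+3.117e-01/-2.797e-01) = 86.956141
iter 2: u=0.725952  f(a)=+6.172e-03  f'(a)=-2.688e-01  a ← 86.956141 − (+6.172e-03/-2.688e-01) = 86.979105
iter 3: u=0.725761  f(a)=+2.528e-06  f'(a)=-2.685e-01  a ← 86.979105 − (+2.528e-06/-2.685e-01) = 86.979114
iter 4: u=0.725760  f(a)=+3.979e-13  f'(a)=-2.685e-01  a ← 86.979114 − (+3.979e-13/-2.685e-01) = 86.979114
converged: |Δa| < 1e-12 after 4 iterations
sag = a·(cosh(S/(2a)) − 1) = 86.979114·(cosh(0.725760) − 1) = 23.930486
T_max/T_min = cosh(S/(2a)) = 1.275129

a=86.979 sag=23.930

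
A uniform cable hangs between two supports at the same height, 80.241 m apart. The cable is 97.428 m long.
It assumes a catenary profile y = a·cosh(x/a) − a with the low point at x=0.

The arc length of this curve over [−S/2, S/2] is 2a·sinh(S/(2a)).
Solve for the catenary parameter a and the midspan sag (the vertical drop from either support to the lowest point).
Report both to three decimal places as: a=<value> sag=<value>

seed: a₀ = √(S³/(24(L−S))) = √(80.241³/(24·17.187)) = 35.390674
iter 1: u=1.133646  f(a)=+1.139e+00  f'(a)=-1.102e+00  a ← 35.390674 − (+1.139e+00/-1.102e+00) = 36.424102
iter 2: u=1.101482  f(a)=+5.179e-02  f'(a)=-1.004e+00  a ← 36.424102 − (+5.179e-02/-1.004e+00) = 36.475691
iter 3: u=1.099924  f(a)=+1.184e-04  f'(a)=-9.992e-01  a ← 36.475691 − (+1.184e-04/-9.992e-01) = 36.475810
iter 4: u=1.099921  f(a)=+6.217e-10  f'(a)=-9.992e-01  a ← 36.475810 − (+6.217e-10/-9.992e-01) = 36.475810
iter 5: u=1.099921  f(a)=+0.000e+00  f'(a)=-9.992e-01  a ← 36.475810 − (+0.000e+00/-9.992e-01) = 36.475810
converged: |Δa| < 1e-12 after 5 iterations
sag = a·(cosh(S/(2a)) − 1) = 36.475810·(cosh(1.099921) − 1) = 24.380895
T_max/T_min = cosh(S/(2a)) = 1.668413

a=36.476 sag=24.381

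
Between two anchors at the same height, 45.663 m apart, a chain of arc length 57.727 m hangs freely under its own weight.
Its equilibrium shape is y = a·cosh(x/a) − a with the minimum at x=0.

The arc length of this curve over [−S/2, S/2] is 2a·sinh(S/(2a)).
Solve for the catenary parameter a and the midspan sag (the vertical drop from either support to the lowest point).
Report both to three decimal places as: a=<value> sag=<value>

a=18.813 sag=15.640

seed: a₀ = √(S³/(24(L−S))) = √(45.663³/(24·12.064)) = 18.134074
iter 1: u=1.259039  f(a)=+9.931e-01  f'(a)=-1.554e+00  a ← 18.134074 − (+9.931e-01/-1.554e+00) = 18.773223
iter 2: u=1.216174  f(a)=+5.492e-02  f'(a)=-1.386e+00  a ← 18.773223 − (+5.492e-02/-1.386e+00) = 18.812840
iter 3: u=1.213613  f(a)=+1.897e-04  f'(a)=-1.377e+00  a ← 18.812840 − (+1.897e-04/-1.377e+00) = 18.812978
iter 4: u=1.213604  f(a)=+2.281e-09  f'(a)=-1.377e+00  a ← 18.812978 − (+2.281e-09/-1.377e+00) = 18.812978
iter 5: u=1.213604  f(a)=+0.000e+00  f'(a)=-1.377e+00  a ← 18.812978 − (+0.000e+00/-1.377e+00) = 18.812978
converged: |Δa| < 1e-12 after 5 iterations
sag = a·(cosh(S/(2a)) − 1) = 18.812978·(cosh(1.213604) − 1) = 15.640321
T_max/T_min = cosh(S/(2a)) = 1.831358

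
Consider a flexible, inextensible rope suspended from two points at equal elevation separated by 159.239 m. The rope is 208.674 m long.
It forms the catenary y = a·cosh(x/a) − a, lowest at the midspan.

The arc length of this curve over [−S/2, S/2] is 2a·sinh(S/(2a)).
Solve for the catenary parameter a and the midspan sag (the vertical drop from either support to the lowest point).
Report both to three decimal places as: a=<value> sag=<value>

a=60.881 sag=59.919

seed: a₀ = √(S³/(24(L−S))) = √(159.239³/(24·49.435)) = 58.337965
iter 1: u=1.364797  f(a)=+4.814e+00  f'(a)=-2.032e+00  a ← 58.337965 − (+4.814e+00/-2.032e+00) = 60.706636
iter 2: u=1.311545  f(a)=+3.087e-01  f'(a)=-1.779e+00  a ← 60.706636 − (+3.087e-01/-1.779e+00) = 60.880142
iter 3: u=1.307807  f(a)=+1.462e-03  f'(a)=-1.762e+00  a ← 60.880142 − (+1.462e-03/-1.762e+00) = 60.880971
iter 4: u=1.307790  f(a)=+3.313e-08  f'(a)=-1.762e+00  a ← 60.880971 − (+3.313e-08/-1.762e+00) = 60.880971
iter 5: u=1.307790  f(a)=-2.842e-14  f'(a)=-1.762e+00  a ← 60.880971 − (-2.842e-14/-1.762e+00) = 60.880971
converged: |Δa| < 1e-12 after 5 iterations
sag = a·(cosh(S/(2a)) − 1) = 60.880971·(cosh(1.307790) − 1) = 59.919286
T_max/T_min = cosh(S/(2a)) = 1.984204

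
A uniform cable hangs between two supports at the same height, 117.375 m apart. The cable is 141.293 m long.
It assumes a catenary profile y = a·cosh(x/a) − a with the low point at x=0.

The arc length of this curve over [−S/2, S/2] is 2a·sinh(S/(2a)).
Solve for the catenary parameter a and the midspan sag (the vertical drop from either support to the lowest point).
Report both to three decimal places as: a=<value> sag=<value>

a=54.627 sag=34.676

seed: a₀ = √(S³/(24(L−S))) = √(117.375³/(24·23.918)) = 53.075654
iter 1: u=1.105733  f(a)=+1.505e+00  f'(a)=-1.016e+00  a ← 53.075654 − (+1.505e+00/-1.016e+00) = 54.556825
iter 2: u=1.075713  f(a)=+6.532e-02  f'(a)=-9.299e-01  a ← 54.556825 − (+6.532e-02/-9.299e-01) = 54.627067
iter 3: u=1.074330  f(a)=+1.353e-04  f'(a)=-9.261e-01  a ← 54.627067 − (+1.353e-04/-9.261e-01) = 54.627213
iter 4: u=1.074327  f(a)=+5.834e-10  f'(a)=-9.261e-01  a ← 54.627213 − (+5.834e-10/-9.261e-01) = 54.627213
iter 5: u=1.074327  f(a)=+2.842e-14  f'(a)=-9.261e-01  a ← 54.627213 − (+2.842e-14/-9.261e-01) = 54.627213
converged: |Δa| < 1e-12 after 5 iterations
sag = a·(cosh(S/(2a)) − 1) = 54.627213·(cosh(1.074327) − 1) = 34.675980
T_max/T_min = cosh(S/(2a)) = 1.634775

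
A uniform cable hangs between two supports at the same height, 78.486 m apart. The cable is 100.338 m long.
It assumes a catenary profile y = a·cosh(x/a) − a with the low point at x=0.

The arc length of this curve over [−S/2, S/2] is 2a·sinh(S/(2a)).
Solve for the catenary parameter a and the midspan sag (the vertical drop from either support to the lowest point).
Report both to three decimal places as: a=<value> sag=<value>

a=31.557 sag=27.712

seed: a₀ = √(S³/(24(L−S))) = √(78.486³/(24·21.852)) = 30.362469
iter 1: u=1.292484  f(a)=+1.900e+00  f'(a)=-1.695e+00  a ← 30.362469 − (+1.900e+00/-1.695e+00) = 31.483347
iter 2: u=1.246468  f(a)=+1.103e-01  f'(a)=-1.503e+00  a ← 31.483347 − (+1.103e-01/-1.503e+00) = 31.556696
iter 3: u=1.243571  f(a)=+4.221e-04  f'(a)=-1.492e+00  a ← 31.556696 − (+4.221e-04/-1.492e+00) = 31.556979
iter 4: u=1.243560  f(a)=+6.238e-09  f'(a)=-1.492e+00  a ← 31.556979 − (+6.238e-09/-1.492e+00) = 31.556979
iter 5: u=1.243560  f(a)=-2.842e-14  f'(a)=-1.492e+00  a ← 31.556979 − (-2.842e-14/-1.492e+00) = 31.556979
converged: |Δa| < 1e-12 after 5 iterations
sag = a·(cosh(S/(2a)) − 1) = 31.556979·(cosh(1.243560) − 1) = 27.711659
T_max/T_min = cosh(S/(2a)) = 1.878147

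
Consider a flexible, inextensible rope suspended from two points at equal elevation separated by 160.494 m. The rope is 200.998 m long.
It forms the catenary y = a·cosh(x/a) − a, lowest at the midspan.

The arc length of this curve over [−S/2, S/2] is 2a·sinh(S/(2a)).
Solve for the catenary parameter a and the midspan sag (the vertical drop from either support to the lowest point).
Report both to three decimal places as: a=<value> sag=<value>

a=67.551 sag=53.541

seed: a₀ = √(S³/(24(L−S))) = √(160.494³/(24·40.504)) = 65.212917
iter 1: u=1.230538  f(a)=+3.180e+00  f'(a)=-1.441e+00  a ← 65.212917 − (+3.180e+00/-1.441e+00) = 67.419743
iter 2: u=1.190260  f(a)=+1.685e-01  f'(a)=-1.292e+00  a ← 67.419743 − (+1.685e-01/-1.292e+00) = 67.550210
iter 3: u=1.187961  f(a)=+5.321e-04  f'(a)=-1.284e+00  a ← 67.550210 − (+5.321e-04/-1.284e+00) = 67.550625
iter 4: u=1.187953  f(a)=+5.342e-09  f'(a)=-1.284e+00  a ← 67.550625 − (+5.342e-09/-1.284e+00) = 67.550625
iter 5: u=1.187953  f(a)=-2.842e-14  f'(a)=-1.284e+00  a ← 67.550625 − (-2.842e-14/-1.284e+00) = 67.550625
converged: |Δa| < 1e-12 after 5 iterations
sag = a·(cosh(S/(2a)) − 1) = 67.550625·(cosh(1.187953) − 1) = 53.540811
T_max/T_min = cosh(S/(2a)) = 1.792603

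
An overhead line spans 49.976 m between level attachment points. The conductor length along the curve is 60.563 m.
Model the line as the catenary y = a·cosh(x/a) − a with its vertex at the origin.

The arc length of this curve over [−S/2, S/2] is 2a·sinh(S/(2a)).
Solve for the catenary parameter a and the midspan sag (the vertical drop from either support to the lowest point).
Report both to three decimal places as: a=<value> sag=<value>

a=22.837 sag=15.091

seed: a₀ = √(S³/(24(L−S))) = √(49.976³/(24·10.587)) = 22.164103
iter 1: u=1.127409  f(a)=+6.936e-01  f'(a)=-1.082e+00  a ← 22.164103 − (+6.936e-01/-1.082e+00) = 22.804861
iter 2: u=1.095731  f(a)=+3.121e-02  f'(a)=-9.870e-01  a ← 22.804861 − (+3.121e-02/-9.870e-01) = 22.836486
iter 3: u=1.094214  f(a)=+6.981e-05  f'(a)=-9.825e-01  a ← 22.836486 − (+6.981e-05/-9.825e-01) = 22.836557
iter 4: u=1.094210  f(a)=+3.510e-10  f'(a)=-9.825e-01  a ← 22.836557 − (+3.510e-10/-9.825e-01) = 22.836557
iter 5: u=1.094210  f(a)=+0.000e+00  f'(a)=-9.825e-01  a ← 22.836557 − (+0.000e+00/-9.825e-01) = 22.836557
converged: |Δa| < 1e-12 after 5 iterations
sag = a·(cosh(S/(2a)) − 1) = 22.836557·(cosh(1.094210) − 1) = 15.090710
T_max/T_min = cosh(S/(2a)) = 1.660814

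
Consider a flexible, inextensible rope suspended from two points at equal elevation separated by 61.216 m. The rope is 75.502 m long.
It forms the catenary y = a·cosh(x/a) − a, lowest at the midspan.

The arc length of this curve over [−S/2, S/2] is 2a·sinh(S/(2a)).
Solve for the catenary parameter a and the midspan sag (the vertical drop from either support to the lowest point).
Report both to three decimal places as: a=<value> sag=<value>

seed: a₀ = √(S³/(24(L−S))) = √(61.216³/(24·14.286)) = 25.866429
iter 1: u=1.183310  f(a)=+1.034e+00  f'(a)=-1.267e+00  a ← 25.866429 − (+1.034e+00/-1.267e+00) = 26.682541
iter 2: u=1.147117  f(a)=+5.096e-02  f'(a)=-1.145e+00  a ← 26.682541 − (+5.096e-02/-1.145e+00) = 26.727045
iter 3: u=1.145207  f(a)=+1.379e-04  f'(a)=-1.139e+00  a ← 26.727045 − (+1.379e-04/-1.139e+00) = 26.727166
iter 4: u=1.145202  f(a)=+1.017e-09  f'(a)=-1.139e+00  a ← 26.727166 − (+1.017e-09/-1.139e+00) = 26.727166
iter 5: u=1.145202  f(a)=-1.421e-14  f'(a)=-1.139e+00  a ← 26.727166 − (-1.421e-14/-1.139e+00) = 26.727166
converged: |Δa| < 1e-12 after 5 iterations
sag = a·(cosh(S/(2a)) − 1) = 26.727166·(cosh(1.145202) − 1) = 19.527341
T_max/T_min = cosh(S/(2a)) = 1.730618

a=26.727 sag=19.527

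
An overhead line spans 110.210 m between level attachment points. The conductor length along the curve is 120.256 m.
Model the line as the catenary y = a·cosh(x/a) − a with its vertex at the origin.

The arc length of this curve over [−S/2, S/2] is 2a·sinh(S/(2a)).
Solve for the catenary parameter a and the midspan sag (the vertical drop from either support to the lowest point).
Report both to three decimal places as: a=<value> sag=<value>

seed: a₀ = √(S³/(24(L−S))) = √(110.210³/(24·10.046)) = 74.512528
iter 1: u=0.739540  f(a)=+2.783e-01  f'(a)=-2.847e-01  a ← 74.512528 − (+2.783e-01/-2.847e-01) = 75.490180
iter 2: u=0.729962  f(a)=+5.572e-03  f'(a)=-2.734e-01  a ← 75.490180 − (+5.572e-03/-2.734e-01) = 75.510563
iter 3: u=0.729765  f(a)=+2.335e-06  f'(a)=-2.732e-01  a ← 75.510563 − (+2.335e-06/-2.732e-01) = 75.510571
iter 4: u=0.729765  f(a)=+3.979e-13  f'(a)=-2.732e-01  a ← 75.510571 − (+3.979e-13/-2.732e-01) = 75.510571
converged: |Δa| < 1e-12 after 4 iterations
sag = a·(cosh(S/(2a)) − 1) = 75.510571·(cosh(0.729765) − 1) = 21.015191
T_max/T_min = cosh(S/(2a)) = 1.278308

a=75.511 sag=21.015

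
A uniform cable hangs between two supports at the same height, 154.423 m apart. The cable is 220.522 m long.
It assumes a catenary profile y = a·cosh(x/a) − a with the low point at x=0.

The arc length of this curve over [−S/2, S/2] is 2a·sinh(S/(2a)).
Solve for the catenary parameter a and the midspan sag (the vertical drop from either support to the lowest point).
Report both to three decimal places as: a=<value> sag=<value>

a=51.012 sag=70.478

seed: a₀ = √(S³/(24(L−S))) = √(154.423³/(24·66.099)) = 48.179791
iter 1: u=1.602570  f(a)=+9.026e+00  f'(a)=-3.516e+00  a ← 48.179791 − (+9.026e+00/-3.516e+00) = 50.746628
iter 2: u=1.521510  f(a)=+7.715e-01  f'(a)=-2.939e+00  a ← 50.746628 − (+7.715e-01/-2.939e+00) = 51.009151
iter 3: u=1.513679  f(a)=+6.800e-03  f'(a)=-2.887e+00  a ← 51.009151 − (+6.800e-03/-2.887e+00) = 51.011506
iter 4: u=1.513609  f(a)=+5.386e-07  f'(a)=-2.887e+00  a ← 51.011506 − (+5.386e-07/-2.887e+00) = 51.011506
iter 5: u=1.513609  f(a)=-2.842e-14  f'(a)=-2.887e+00  a ← 51.011506 − (-2.842e-14/-2.887e+00) = 51.011506
converged: |Δa| < 1e-12 after 5 iterations
sag = a·(cosh(S/(2a)) − 1) = 51.011506·(cosh(1.513609) − 1) = 70.477843
T_max/T_min = cosh(S/(2a)) = 2.381607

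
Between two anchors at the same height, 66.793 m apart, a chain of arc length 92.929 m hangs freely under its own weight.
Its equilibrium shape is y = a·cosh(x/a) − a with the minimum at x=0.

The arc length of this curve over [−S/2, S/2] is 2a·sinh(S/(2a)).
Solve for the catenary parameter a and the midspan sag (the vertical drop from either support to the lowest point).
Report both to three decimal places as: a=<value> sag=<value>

a=22.975 sag=28.859

seed: a₀ = √(S³/(24(L−S))) = √(66.793³/(24·26.136)) = 21.795721
iter 1: u=1.532250  f(a)=+3.245e+00  f'(a)=-3.011e+00  a ← 21.795721 − (+3.245e+00/-3.011e+00) = 22.873664
iter 2: u=1.460042  f(a)=+2.563e-01  f'(a)=-2.552e+00  a ← 22.873664 − (+2.563e-01/-2.552e+00) = 22.974080
iter 3: u=1.453660  f(a)=+1.901e-03  f'(a)=-2.515e+00  a ← 22.974080 − (+1.901e-03/-2.515e+00) = 22.974836
iter 4: u=1.453612  f(a)=+1.064e-07  f'(a)=-2.514e+00  a ← 22.974836 − (+1.064e-07/-2.514e+00) = 22.974836
iter 5: u=1.453612  f(a)=+0.000e+00  f'(a)=-2.514e+00  a ← 22.974836 − (+0.000e+00/-2.514e+00) = 22.974836
converged: |Δa| < 1e-12 after 5 iterations
sag = a·(cosh(S/(2a)) − 1) = 22.974836·(cosh(1.453612) − 1) = 28.859446
T_max/T_min = cosh(S/(2a)) = 2.256133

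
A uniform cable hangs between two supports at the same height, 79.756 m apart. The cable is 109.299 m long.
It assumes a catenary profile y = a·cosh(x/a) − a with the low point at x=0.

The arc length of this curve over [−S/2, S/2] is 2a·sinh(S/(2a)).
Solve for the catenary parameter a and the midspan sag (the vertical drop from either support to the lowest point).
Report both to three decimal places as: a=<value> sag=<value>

a=28.125 sag=33.337

seed: a₀ = √(S³/(24(L−S))) = √(79.756³/(24·29.543)) = 26.749282
iter 1: u=1.490806  f(a)=+3.462e+00  f'(a)=-2.740e+00  a ← 26.749282 − (+3.462e+00/-2.740e+00) = 28.012654
iter 2: u=1.423571  f(a)=+2.604e-01  f'(a)=-2.342e+00  a ← 28.012654 − (+2.604e-01/-2.342e+00) = 28.123820
iter 3: u=1.417944  f(a)=+1.738e-03  f'(a)=-2.311e+00  a ← 28.123820 − (+1.738e-03/-2.311e+00) = 28.124572
iter 4: u=1.417906  f(a)=+7.853e-08  f'(a)=-2.311e+00  a ← 28.124572 − (+7.853e-08/-2.311e+00) = 28.124572
iter 5: u=1.417906  f(a)=+0.000e+00  f'(a)=-2.311e+00  a ← 28.124572 − (+0.000e+00/-2.311e+00) = 28.124572
converged: |Δa| < 1e-12 after 5 iterations
sag = a·(cosh(S/(2a)) − 1) = 28.124572·(cosh(1.417906) − 1) = 33.337281
T_max/T_min = cosh(S/(2a)) = 2.185344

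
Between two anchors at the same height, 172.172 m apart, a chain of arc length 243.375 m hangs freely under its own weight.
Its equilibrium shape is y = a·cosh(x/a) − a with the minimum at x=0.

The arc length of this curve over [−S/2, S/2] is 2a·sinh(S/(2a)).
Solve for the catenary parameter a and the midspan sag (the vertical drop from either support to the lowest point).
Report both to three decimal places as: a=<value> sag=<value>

a=57.762 sag=76.939

seed: a₀ = √(S³/(24(L−S))) = √(172.172³/(24·71.203)) = 54.649856
iter 1: u=1.575228  f(a)=+9.374e+00  f'(a)=-3.312e+00  a ← 54.649856 − (+9.374e+00/-3.312e+00) = 57.479921
iter 2: u=1.497671  f(a)=+7.774e-01  f'(a)=-2.784e+00  a ← 57.479921 − (+7.774e-01/-2.784e+00) = 57.759179
iter 3: u=1.490430  f(a)=+6.415e-03  f'(a)=-2.738e+00  a ← 57.759179 − (+6.415e-03/-2.738e+00) = 57.761522
iter 4: u=1.490369  f(a)=+4.447e-07  f'(a)=-2.738e+00  a ← 57.761522 − (+4.447e-07/-2.738e+00) = 57.761522
iter 5: u=1.490369  f(a)=+0.000e+00  f'(a)=-2.738e+00  a ← 57.761522 − (+0.000e+00/-2.738e+00) = 57.761522
converged: |Δa| < 1e-12 after 5 iterations
sag = a·(cosh(S/(2a)) − 1) = 57.761522·(cosh(1.490369) − 1) = 76.939039
T_max/T_min = cosh(S/(2a)) = 2.332012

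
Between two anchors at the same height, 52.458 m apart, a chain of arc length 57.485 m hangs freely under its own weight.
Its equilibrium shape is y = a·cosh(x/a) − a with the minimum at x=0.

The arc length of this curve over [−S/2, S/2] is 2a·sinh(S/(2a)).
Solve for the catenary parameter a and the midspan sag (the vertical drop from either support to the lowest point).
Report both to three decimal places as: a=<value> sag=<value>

a=35.077 sag=10.272

seed: a₀ = √(S³/(24(L−S))) = √(52.458³/(24·5.027)) = 34.590555
iter 1: u=0.758271  f(a)=+1.465e-01  f'(a)=-3.077e-01  a ← 34.590555 − (+1.465e-01/-3.077e-01) = 35.066689
iter 2: u=0.747975  f(a)=+3.080e-03  f'(a)=-2.949e-01  a ← 35.066689 − (+3.080e-03/-2.949e-01) = 35.077133
iter 3: u=0.747752  f(a)=+1.426e-06  f'(a)=-2.946e-01  a ← 35.077133 − (+1.426e-06/-2.946e-01) = 35.077138
iter 4: u=0.747752  f(a)=+3.055e-13  f'(a)=-2.946e-01  a ← 35.077138 − (+3.055e-13/-2.946e-01) = 35.077138
converged: |Δa| < 1e-12 after 4 iterations
sag = a·(cosh(S/(2a)) − 1) = 35.077138·(cosh(0.747752) − 1) = 10.271918
T_max/T_min = cosh(S/(2a)) = 1.292838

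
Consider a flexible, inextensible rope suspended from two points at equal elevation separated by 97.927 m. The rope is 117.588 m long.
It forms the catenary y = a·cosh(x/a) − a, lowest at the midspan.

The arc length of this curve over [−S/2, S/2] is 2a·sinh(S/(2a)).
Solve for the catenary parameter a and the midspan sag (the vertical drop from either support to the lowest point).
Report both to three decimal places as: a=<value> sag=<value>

a=45.897 sag=28.690

seed: a₀ = √(S³/(24(L−S))) = √(97.927³/(24·19.661)) = 44.611338
iter 1: u=1.097557  f(a)=+1.219e+00  f'(a)=-9.923e-01  a ← 44.611338 − (+1.219e+00/-9.923e-01) = 45.839565
iter 2: u=1.068149  f(a)=+5.214e-02  f'(a)=-9.090e-01  a ← 45.839565 − (+5.214e-02/-9.090e-01) = 45.896929
iter 3: u=1.066814  f(a)=+1.049e-04  f'(a)=-9.054e-01  a ← 45.896929 − (+1.049e-04/-9.054e-01) = 45.897045
iter 4: u=1.066812  f(a)=+4.265e-10  f'(a)=-9.054e-01  a ← 45.897045 − (+4.265e-10/-9.054e-01) = 45.897045
iter 5: u=1.066812  f(a)=-1.421e-14  f'(a)=-9.054e-01  a ← 45.897045 − (-1.421e-14/-9.054e-01) = 45.897045
converged: |Δa| < 1e-12 after 5 iterations
sag = a·(cosh(S/(2a)) − 1) = 45.897045·(cosh(1.066812) − 1) = 28.690308
T_max/T_min = cosh(S/(2a)) = 1.625101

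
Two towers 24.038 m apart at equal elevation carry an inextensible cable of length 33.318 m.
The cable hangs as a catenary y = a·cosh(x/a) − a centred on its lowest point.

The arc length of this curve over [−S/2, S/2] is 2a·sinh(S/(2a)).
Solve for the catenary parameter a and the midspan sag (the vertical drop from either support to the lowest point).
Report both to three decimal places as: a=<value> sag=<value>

a=8.319 sag=10.302

seed: a₀ = √(S³/(24(L−S))) = √(24.038³/(24·9.280)) = 7.897105
iter 1: u=1.521950  f(a)=+1.136e+00  f'(a)=-2.942e+00  a ← 7.897105 − (+1.136e+00/-2.942e+00) = 8.283284
iter 2: u=1.450995  f(a)=+8.864e-02  f'(a)=-2.499e+00  a ← 8.283284 − (+8.864e-02/-2.499e+00) = 8.318758
iter 3: u=1.444807  f(a)=+6.407e-04  f'(a)=-2.463e+00  a ← 8.318758 − (+6.407e-04/-2.463e+00) = 8.319018
iter 4: u=1.444762  f(a)=+3.401e-08  f'(a)=-2.463e+00  a ← 8.319018 − (+3.401e-08/-2.463e+00) = 8.319018
iter 5: u=1.444762  f(a)=+7.105e-15  f'(a)=-2.463e+00  a ← 8.319018 − (+7.105e-15/-2.463e+00) = 8.319018
converged: |Δa| < 1e-12 after 5 iterations
sag = a·(cosh(S/(2a)) − 1) = 8.319018·(cosh(1.444762) − 1) = 10.301625
T_max/T_min = cosh(S/(2a)) = 2.238322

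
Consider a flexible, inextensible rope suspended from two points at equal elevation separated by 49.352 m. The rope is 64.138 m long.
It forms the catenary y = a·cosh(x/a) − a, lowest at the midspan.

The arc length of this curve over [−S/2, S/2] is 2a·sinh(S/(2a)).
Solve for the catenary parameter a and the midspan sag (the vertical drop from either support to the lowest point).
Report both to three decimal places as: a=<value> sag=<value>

a=19.180 sag=18.187

seed: a₀ = √(S³/(24(L−S))) = √(49.352³/(24·14.786)) = 18.404591
iter 1: u=1.340752  f(a)=+1.387e+00  f'(a)=-1.915e+00  a ← 18.404591 − (+1.387e+00/-1.915e+00) = 19.129113
iter 2: u=1.289971  f(a)=+8.613e-02  f'(a)=-1.684e+00  a ← 19.129113 − (+8.613e-02/-1.684e+00) = 19.180265
iter 3: u=1.286531  f(a)=+3.806e-04  f'(a)=-1.669e+00  a ← 19.180265 − (+3.806e-04/-1.669e+00) = 19.180493
iter 4: u=1.286515  f(a)=+7.502e-09  f'(a)=-1.669e+00  a ← 19.180493 − (+7.502e-09/-1.669e+00) = 19.180493
iter 5: u=1.286515  f(a)=+1.421e-14  f'(a)=-1.669e+00  a ← 19.180493 − (+1.421e-14/-1.669e+00) = 19.180493
converged: |Δa| < 1e-12 after 5 iterations
sag = a·(cosh(S/(2a)) − 1) = 19.180493·(cosh(1.286515) − 1) = 18.186767
T_max/T_min = cosh(S/(2a)) = 1.948191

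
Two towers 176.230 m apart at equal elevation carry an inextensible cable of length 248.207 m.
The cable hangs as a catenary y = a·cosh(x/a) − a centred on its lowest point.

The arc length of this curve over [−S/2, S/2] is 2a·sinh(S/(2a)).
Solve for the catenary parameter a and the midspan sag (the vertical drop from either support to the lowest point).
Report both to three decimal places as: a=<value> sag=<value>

seed: a₀ = √(S³/(24(L−S))) = √(176.230³/(24·71.977)) = 56.288188
iter 1: u=1.565426  f(a)=+9.352e+00  f'(a)=-3.242e+00  a ← 56.288188 − (+9.352e+00/-3.242e+00) = 59.173107
iter 2: u=1.489106  f(a)=+7.670e-01  f'(a)=-2.730e+00  a ← 59.173107 − (+7.670e-01/-2.730e+00) = 59.454102
iter 3: u=1.482068  f(a)=+6.179e-03  f'(a)=-2.686e+00  a ← 59.454102 − (+6.179e-03/-2.686e+00) = 59.456403
iter 4: u=1.482010  f(a)=+4.082e-07  f'(a)=-2.686e+00  a ← 59.456403 − (+4.082e-07/-2.686e+00) = 59.456403
iter 5: u=1.482010  f(a)=-2.842e-14  f'(a)=-2.686e+00  a ← 59.456403 − (-2.842e-14/-2.686e+00) = 59.456403
converged: |Δa| < 1e-12 after 5 iterations
sag = a·(cosh(S/(2a)) − 1) = 59.456403·(cosh(1.482010) − 1) = 78.154434
T_max/T_min = cosh(S/(2a)) = 2.314483

a=59.456 sag=78.154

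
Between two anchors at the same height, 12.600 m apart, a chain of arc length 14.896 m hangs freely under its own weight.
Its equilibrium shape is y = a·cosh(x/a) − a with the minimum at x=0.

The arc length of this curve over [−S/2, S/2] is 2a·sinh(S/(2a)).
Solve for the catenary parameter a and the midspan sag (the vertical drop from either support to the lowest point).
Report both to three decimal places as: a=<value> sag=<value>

seed: a₀ = √(S³/(24(L−S))) = √(12.600³/(24·2.296)) = 6.025100
iter 1: u=1.045626  f(a)=+1.288e-01  f'(a)=-8.488e-01  a ← 6.025100 − (+1.288e-01/-8.488e-01) = 6.176883
iter 2: u=1.019932  f(a)=+5.029e-03  f'(a)=-7.837e-01  a ← 6.176883 − (+5.029e-03/-7.837e-01) = 6.183300
iter 3: u=1.018873  f(a)=+8.352e-06  f'(a)=-7.811e-01  a ← 6.183300 − (+8.352e-06/-7.811e-01) = 6.183310
iter 4: u=1.018872  f(a)=+2.312e-11  f'(a)=-7.811e-01  a ← 6.183310 − (+2.312e-11/-7.811e-01) = 6.183310
iter 5: u=1.018872  f(a)=+1.776e-15  f'(a)=-7.811e-01  a ← 6.183310 − (+1.776e-15/-7.811e-01) = 6.183310
converged: |Δa| < 1e-12 after 5 iterations
sag = a·(cosh(S/(2a)) − 1) = 6.183310·(cosh(1.018872) − 1) = 3.496877
T_max/T_min = cosh(S/(2a)) = 1.565535

a=6.183 sag=3.497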